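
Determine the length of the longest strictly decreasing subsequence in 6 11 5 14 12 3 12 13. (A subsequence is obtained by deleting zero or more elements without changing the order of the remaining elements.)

3

Scanning left to right, the best length ending at each element is: 6→1, 11→1, 5→2, 14→1, 12→2, 3→3, 12→2, 13→2.
So the longest decreasing subsequence has length 3, e.g. 6, 5, 3.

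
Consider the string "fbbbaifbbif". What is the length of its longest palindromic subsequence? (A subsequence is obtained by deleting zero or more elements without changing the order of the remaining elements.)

7

Using dp[i][j] = 2 + dp[i+1][j−1] if the ends match, else max(dp[i+1][j], dp[i][j−1]):
dp[1][11] = 7. A witness is fbbfbbf at positions 1,3,4,7,8,9,11.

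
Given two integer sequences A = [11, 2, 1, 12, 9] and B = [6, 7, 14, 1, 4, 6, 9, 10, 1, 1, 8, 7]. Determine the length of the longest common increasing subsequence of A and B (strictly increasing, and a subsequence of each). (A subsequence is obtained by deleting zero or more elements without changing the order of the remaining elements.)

For each value that appears in both, track the longest common increasing run ending there.
The best achievable length is 2; one witness is 1, 9 (A-positions 3,5, B-positions 4,7).

2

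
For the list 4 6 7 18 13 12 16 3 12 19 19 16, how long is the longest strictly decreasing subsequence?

4

One longest decreasing subsequence is 18, 13, 12, 3 (positions 4,5,6,8), of length 4; no longer one exists.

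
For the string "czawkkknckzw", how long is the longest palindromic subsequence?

6

Using dp[i][j] = 2 + dp[i+1][j−1] if the ends match, else max(dp[i+1][j], dp[i][j−1]):
dp[1][12] = 6. A witness is wkkkkw at positions 4,5,6,7,10,12.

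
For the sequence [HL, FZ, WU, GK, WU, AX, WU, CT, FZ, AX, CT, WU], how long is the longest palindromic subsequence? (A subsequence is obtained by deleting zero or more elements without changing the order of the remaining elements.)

5

One longest palindromic subsequence is WU CT AX CT WU (positions 3,8,10,11,12); it reads the same forward and backward, and the interval DP gives dp[1][12] = 5.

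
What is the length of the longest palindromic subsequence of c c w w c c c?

6

Using dp[i][j] = 2 + dp[i+1][j−1] if the ends match, else max(dp[i+1][j], dp[i][j−1]):
dp[1][7] = 6. A witness is ccwwcc at positions 1,2,3,4,6,7.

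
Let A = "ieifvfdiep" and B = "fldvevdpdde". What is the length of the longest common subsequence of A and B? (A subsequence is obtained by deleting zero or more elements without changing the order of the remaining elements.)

A longest common subsequence is evde (length 4); the LCS DP confirms no longer common subsequence exists.

4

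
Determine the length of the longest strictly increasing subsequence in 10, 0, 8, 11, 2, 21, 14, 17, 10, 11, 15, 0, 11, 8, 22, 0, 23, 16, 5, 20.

Scanning left to right, the best length ending at each element is: 10→1, 0→1, 8→2, 11→3, 2→2, 21→4, 14→4, 17→5, 10→3, 11→4, 15→5, 0→1, 11→4, 8→3, 22→6, 0→1, 23→7, 16→6, 5→3, 20→7.
So the longest increasing subsequence has length 7, e.g. 0, 8, 11, 14, 17, 22, 23.

7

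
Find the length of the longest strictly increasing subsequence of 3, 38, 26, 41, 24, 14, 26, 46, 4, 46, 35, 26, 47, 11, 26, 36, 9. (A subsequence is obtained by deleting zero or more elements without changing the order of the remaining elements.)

5

Scanning left to right, the best length ending at each element is: 3→1, 38→2, 26→2, 41→3, 24→2, 14→2, 26→3, 46→4, 4→2, 46→4, 35→4, 26→3, 47→5, 11→3, 26→4, 36→5, 9→3.
So the longest increasing subsequence has length 5, e.g. 3, 38, 41, 46, 47.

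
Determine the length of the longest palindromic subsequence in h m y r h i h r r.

One longest palindromic subsequence is rhihr (positions 4,5,6,7,9); it reads the same forward and backward, and the interval DP gives dp[1][9] = 5.

5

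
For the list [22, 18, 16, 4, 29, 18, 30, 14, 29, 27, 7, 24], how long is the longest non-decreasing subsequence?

Let dp[i] be the longest non-decreasing subsequence ending at position i. Then dp = [1, 1, 1, 1, 2, 2, 3, 2, 3, 3, 2, 3].
The maximum is 3; one witness is 22, 29, 30 at positions 1,5,7.

3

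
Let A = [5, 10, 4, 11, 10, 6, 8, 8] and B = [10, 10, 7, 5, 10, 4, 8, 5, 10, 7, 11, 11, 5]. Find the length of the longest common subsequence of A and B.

A longest common subsequence is 5, 10, 4, 11 (length 4); the LCS DP confirms no longer common subsequence exists.

4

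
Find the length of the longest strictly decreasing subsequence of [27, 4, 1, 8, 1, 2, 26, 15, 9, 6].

5

One longest decreasing subsequence is 27, 26, 15, 9, 6 (positions 1,7,8,9,10), of length 5; no longer one exists.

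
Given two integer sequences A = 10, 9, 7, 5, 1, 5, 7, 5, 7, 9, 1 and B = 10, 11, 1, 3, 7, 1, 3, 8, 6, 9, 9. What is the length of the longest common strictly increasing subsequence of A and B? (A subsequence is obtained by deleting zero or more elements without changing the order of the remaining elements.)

3

A longest common strictly increasing subsequence is 1, 7, 9 (length 3); it appears in order in both A and B, and no longer such subsequence exists.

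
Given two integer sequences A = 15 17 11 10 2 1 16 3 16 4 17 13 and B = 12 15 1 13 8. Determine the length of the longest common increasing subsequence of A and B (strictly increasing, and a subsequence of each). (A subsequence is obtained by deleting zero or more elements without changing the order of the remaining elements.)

2

For each value that appears in both, track the longest common increasing run ending there.
The best achievable length is 2; one witness is 1, 13 (A-positions 6,12, B-positions 3,4).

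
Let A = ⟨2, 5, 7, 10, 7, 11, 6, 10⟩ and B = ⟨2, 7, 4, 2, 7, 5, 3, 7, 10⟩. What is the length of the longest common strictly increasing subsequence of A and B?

For each value that appears in both, track the longest common increasing run ending there.
The best achievable length is 4; one witness is 2, 5, 7, 10 (A-positions 1,2,3,4, B-positions 1,6,8,9).

4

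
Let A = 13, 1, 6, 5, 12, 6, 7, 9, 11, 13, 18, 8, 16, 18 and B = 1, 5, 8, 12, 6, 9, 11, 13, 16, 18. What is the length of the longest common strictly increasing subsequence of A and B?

8

For each value that appears in both, track the longest common increasing run ending there.
The best achievable length is 8; one witness is 1, 5, 6, 9, 11, 13, 16, 18 (A-positions 2,4,6,8,9,10,13,14, B-positions 1,2,5,6,7,8,9,10).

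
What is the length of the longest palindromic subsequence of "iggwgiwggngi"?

One longest palindromic subsequence is igggwgggi (positions 1,2,3,5,7,8,9,11,12); it reads the same forward and backward, and the interval DP gives dp[1][12] = 9.

9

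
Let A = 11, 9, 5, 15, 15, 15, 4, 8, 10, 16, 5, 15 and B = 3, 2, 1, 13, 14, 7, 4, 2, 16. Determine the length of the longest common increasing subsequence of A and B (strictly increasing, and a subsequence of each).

A longest common strictly increasing subsequence is 4, 16 (length 2); it appears in order in both A and B, and no longer such subsequence exists.

2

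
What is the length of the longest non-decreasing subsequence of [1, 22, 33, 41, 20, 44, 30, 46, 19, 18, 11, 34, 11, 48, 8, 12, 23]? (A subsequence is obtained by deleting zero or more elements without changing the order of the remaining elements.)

7

Scanning left to right, the best length ending at each element is: 1→1, 22→2, 33→3, 41→4, 20→2, 44→5, 30→3, 46→6, 19→2, 18→2, 11→2, 34→4, 11→3, 48→7, 8→2, 12→4, 23→5.
So the longest non-decreasing subsequence has length 7, e.g. 1, 22, 33, 41, 44, 46, 48.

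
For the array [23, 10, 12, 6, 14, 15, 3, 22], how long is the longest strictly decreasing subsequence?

One longest decreasing subsequence is 23, 10, 6, 3 (positions 1,2,4,7), of length 4; no longer one exists.

4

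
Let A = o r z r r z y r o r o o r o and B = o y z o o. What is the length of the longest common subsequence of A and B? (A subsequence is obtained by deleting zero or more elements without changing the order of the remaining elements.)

Backtracking the LCS table gives one alignment: o (A1,B1) → z (A6,B3) → o (A12,B4) → o (A14,B5).
So the longest common subsequence has length 4.

4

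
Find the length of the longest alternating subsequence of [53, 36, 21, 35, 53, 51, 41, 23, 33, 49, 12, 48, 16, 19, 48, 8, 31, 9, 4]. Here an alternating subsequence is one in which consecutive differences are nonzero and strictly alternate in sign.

Track the best alternating length ending on an up-step vs a down-step at each position: up/down = 1/1, 1/2, 1/2, 3/2, 3/1, 3/4, 3/4, 3/4, 5/4, 5/4, 1/6, 7/6, 7/8, 9/8, 9/6, 1/10, 11/10, 11/12, 1/12.
The maximum over both is 12; one such subsequence is 53, 21, 35, 23, 33, 12, 48, 16, 19, 8, 31, 9.

12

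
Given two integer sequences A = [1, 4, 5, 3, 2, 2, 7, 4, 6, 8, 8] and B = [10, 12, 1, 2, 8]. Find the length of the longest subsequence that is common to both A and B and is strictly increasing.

3

For each value that appears in both, track the longest common increasing run ending there.
The best achievable length is 3; one witness is 1, 2, 8 (A-positions 1,5,10, B-positions 3,4,5).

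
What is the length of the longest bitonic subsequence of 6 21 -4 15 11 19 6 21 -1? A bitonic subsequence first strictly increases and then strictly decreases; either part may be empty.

6

One longest bitonic subsequence is 6, 21, 15, 11, 6, -1 (positions 1,2,4,5,7,9): it rises to 21 then falls. Length 6 is optimal.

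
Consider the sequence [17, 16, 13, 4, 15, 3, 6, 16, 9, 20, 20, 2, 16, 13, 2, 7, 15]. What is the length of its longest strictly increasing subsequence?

One longest increasing subsequence is 4, 6, 9, 13, 15 (positions 4,7,9,14,17), of length 5; no longer one exists.

5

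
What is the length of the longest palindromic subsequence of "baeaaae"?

One longest palindromic subsequence is eaaae (positions 3,4,5,6,7); it reads the same forward and backward, and the interval DP gives dp[1][7] = 5.

5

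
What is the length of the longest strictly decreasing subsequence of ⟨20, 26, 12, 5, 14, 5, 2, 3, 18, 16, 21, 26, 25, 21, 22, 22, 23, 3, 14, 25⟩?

One longest decreasing subsequence is 20, 12, 5, 2 (positions 1,3,4,7), of length 4; no longer one exists.

4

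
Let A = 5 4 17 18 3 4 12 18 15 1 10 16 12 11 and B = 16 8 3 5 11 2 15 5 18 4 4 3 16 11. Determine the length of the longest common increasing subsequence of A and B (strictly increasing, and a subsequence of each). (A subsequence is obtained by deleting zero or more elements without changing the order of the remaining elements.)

For each value that appears in both, track the longest common increasing run ending there.
The best achievable length is 3; one witness is 3, 15, 16 (A-positions 5,9,12, B-positions 3,7,13).

3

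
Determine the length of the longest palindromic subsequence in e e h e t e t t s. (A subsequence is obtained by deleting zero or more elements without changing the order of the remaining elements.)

5

Using dp[i][j] = 2 + dp[i+1][j−1] if the ends match, else max(dp[i+1][j], dp[i][j−1]):
dp[1][9] = 5. A witness is eehee at positions 1,2,3,4,6.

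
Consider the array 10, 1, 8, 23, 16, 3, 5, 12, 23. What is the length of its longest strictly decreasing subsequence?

3

Scanning left to right, the best length ending at each element is: 10→1, 1→2, 8→2, 23→1, 16→2, 3→3, 5→3, 12→3, 23→1.
So the longest decreasing subsequence has length 3, e.g. 10, 8, 3.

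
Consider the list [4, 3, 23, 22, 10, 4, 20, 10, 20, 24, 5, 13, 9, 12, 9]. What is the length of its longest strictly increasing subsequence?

Let dp[i] be the longest increasing subsequence ending at position i. Then dp = [1, 1, 2, 2, 2, 2, 3, 3, 4, 5, 3, 4, 4, 5, 4].
The maximum is 5; one witness is 3, 4, 10, 20, 24 at positions 2,6,8,9,10.

5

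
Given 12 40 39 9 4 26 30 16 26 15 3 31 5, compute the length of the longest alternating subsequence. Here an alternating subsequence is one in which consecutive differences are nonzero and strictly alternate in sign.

Track the best alternating length ending on an up-step vs a down-step at each position: up/down = 1/1, 2/1, 2/3, 1/3, 1/3, 4/3, 4/3, 4/5, 6/5, 4/7, 1/7, 8/3, 8/9.
The maximum over both is 9; one such subsequence is 12, 40, 9, 26, 16, 26, 15, 31, 5.

9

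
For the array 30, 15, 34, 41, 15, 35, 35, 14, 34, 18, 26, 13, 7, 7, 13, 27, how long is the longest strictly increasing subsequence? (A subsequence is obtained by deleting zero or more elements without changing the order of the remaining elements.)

Let dp[i] be the longest increasing subsequence ending at position i. Then dp = [1, 1, 2, 3, 1, 3, 3, 1, 2, 2, 3, 1, 1, 1, 2, 4].
The maximum is 4; one witness is 15, 18, 26, 27 at positions 2,10,11,16.

4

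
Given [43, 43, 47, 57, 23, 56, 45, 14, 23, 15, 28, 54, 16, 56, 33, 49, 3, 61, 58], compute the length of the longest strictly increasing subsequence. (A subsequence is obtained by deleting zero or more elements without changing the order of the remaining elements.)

6

Let dp[i] be the longest increasing subsequence ending at position i. Then dp = [1, 1, 2, 3, 1, 3, 2, 1, 2, 2, 3, 4, 3, 5, 4, 5, 1, 6, 6].
The maximum is 6; one witness is 14, 23, 28, 54, 56, 61 at positions 8,9,11,12,14,18.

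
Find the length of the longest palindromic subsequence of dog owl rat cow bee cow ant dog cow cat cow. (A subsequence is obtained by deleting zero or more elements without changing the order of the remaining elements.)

One longest palindromic subsequence is cow cow dog cow cow (positions 4,6,8,9,11); it reads the same forward and backward, and the interval DP gives dp[1][11] = 5.

5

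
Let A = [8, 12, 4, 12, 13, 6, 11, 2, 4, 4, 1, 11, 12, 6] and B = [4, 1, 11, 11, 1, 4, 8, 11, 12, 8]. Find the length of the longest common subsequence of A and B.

5

A longest common subsequence is 4, 11, 4, 11, 12 (length 5); the LCS DP confirms no longer common subsequence exists.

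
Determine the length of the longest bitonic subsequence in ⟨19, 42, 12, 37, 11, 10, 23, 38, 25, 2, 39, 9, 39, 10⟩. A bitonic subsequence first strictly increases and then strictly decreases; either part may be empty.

One longest bitonic subsequence is 19, 42, 37, 11, 10, 9 (positions 1,2,4,5,6,12): it rises to 42 then falls. Length 6 is optimal.

6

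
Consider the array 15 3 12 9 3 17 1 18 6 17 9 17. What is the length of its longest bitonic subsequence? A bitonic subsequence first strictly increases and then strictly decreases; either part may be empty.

6

Let inc[i] be the LIS ending at i and dec[i] the longest strictly decreasing subsequence starting at i. inc = [1, 1, 2, 2, 1, 3, 1, 4, 2, 3, 3, 4], dec = [5, 2, 4, 3, 2, 2, 1, 3, 1, 2, 1, 1].
max_i inc[i]+dec[i]−1 = 6, with one witness 3, 12, 17, 18, 17, 9.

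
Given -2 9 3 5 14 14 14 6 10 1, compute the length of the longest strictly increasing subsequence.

5

Scanning left to right, the best length ending at each element is: -2→1, 9→2, 3→2, 5→3, 14→4, 14→4, 14→4, 6→4, 10→5, 1→2.
So the longest increasing subsequence has length 5, e.g. -2, 3, 5, 6, 10.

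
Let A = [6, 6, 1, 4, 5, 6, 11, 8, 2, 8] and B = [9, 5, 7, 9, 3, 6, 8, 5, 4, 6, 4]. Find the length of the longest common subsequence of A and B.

A longest common subsequence is 6, 6, 4 (length 3); the LCS DP confirms no longer common subsequence exists.

3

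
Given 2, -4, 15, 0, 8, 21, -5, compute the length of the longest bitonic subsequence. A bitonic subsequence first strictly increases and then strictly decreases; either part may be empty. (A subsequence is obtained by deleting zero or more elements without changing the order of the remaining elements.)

5

One longest bitonic subsequence is -4, 0, 8, 21, -5 (positions 2,4,5,6,7): it rises to 21 then falls. Length 5 is optimal.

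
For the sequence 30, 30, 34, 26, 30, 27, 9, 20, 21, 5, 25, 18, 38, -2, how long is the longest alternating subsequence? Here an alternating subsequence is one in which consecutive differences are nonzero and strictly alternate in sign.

11

Track the best alternating length ending on an up-step vs a down-step at each position: up/down = 1/1, 1/1, 2/1, 1/3, 4/3, 4/5, 1/5, 6/5, 6/5, 1/7, 8/5, 8/9, 10/1, 1/11.
The maximum over both is 11; one such subsequence is 30, 34, 26, 30, 9, 20, 5, 25, 18, 38, -2.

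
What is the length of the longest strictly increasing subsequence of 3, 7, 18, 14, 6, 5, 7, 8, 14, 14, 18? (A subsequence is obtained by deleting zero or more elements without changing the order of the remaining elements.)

6

Scanning left to right, the best length ending at each element is: 3→1, 7→2, 18→3, 14→3, 6→2, 5→2, 7→3, 8→4, 14→5, 14→5, 18→6.
So the longest increasing subsequence has length 6, e.g. 3, 6, 7, 8, 14, 18.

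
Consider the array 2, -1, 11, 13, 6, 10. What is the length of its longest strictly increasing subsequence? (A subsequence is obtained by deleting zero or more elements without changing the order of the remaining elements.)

Let dp[i] be the longest increasing subsequence ending at position i. Then dp = [1, 1, 2, 3, 2, 3].
The maximum is 3; one witness is 2, 11, 13 at positions 1,3,4.

3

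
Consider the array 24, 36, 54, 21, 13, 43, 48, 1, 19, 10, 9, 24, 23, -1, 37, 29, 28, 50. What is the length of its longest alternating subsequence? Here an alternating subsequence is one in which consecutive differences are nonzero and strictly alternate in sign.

A longest alternating subsequence is 24, 36, 21, 43, 1, 19, 10, 24, 23, 37, 29, 50 (positions 1,2,4,6,8,9,10,12,13,15,16,18); its 11 consecutive differences strictly alternate in sign, and length 12 is optimal.

12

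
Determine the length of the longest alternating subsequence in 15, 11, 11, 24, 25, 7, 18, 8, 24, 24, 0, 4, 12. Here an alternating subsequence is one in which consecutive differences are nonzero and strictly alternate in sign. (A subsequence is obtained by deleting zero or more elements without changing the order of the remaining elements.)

A longest alternating subsequence is 15, 11, 24, 7, 18, 8, 24, 0, 4 (positions 1,2,4,6,7,8,9,11,12); its 8 consecutive differences strictly alternate in sign, and length 9 is optimal.

9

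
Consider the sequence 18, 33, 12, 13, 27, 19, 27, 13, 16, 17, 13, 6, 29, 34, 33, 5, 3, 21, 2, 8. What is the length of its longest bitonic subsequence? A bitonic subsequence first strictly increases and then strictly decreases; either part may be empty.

Let inc[i] be the LIS ending at i and dec[i] the longest strictly decreasing subsequence starting at i. inc = [1, 2, 1, 2, 3, 3, 4, 2, 3, 4, 2, 1, 5, 6, 6, 1, 1, 5, 1, 2], dec = [7, 9, 5, 5, 8, 7, 7, 5, 6, 6, 5, 4, 4, 5, 4, 3, 2, 2, 1, 1].
max_i inc[i]+dec[i]−1 = 10, with one witness 18, 33, 27, 19, 17, 13, 6, 5, 3, 2.

10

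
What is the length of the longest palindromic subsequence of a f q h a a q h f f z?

One longest palindromic subsequence is fhaahf (positions 2,4,5,6,8,10); it reads the same forward and backward, and the interval DP gives dp[1][11] = 6.

6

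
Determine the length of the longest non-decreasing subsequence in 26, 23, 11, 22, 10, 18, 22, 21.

Let dp[i] be the longest non-decreasing subsequence ending at position i. Then dp = [1, 1, 1, 2, 1, 2, 3, 3].
The maximum is 3; one witness is 11, 22, 22 at positions 3,4,7.

3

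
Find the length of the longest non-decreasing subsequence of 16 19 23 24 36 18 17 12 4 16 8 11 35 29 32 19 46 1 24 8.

7

One longest non-decreasing subsequence is 16, 19, 23, 24, 29, 32, 46 (positions 1,2,3,4,14,15,17), of length 7; no longer one exists.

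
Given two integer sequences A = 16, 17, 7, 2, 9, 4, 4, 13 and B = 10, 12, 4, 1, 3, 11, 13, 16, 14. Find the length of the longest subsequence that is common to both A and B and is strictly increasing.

2

A longest common strictly increasing subsequence is 4, 13 (length 2); it appears in order in both A and B, and no longer such subsequence exists.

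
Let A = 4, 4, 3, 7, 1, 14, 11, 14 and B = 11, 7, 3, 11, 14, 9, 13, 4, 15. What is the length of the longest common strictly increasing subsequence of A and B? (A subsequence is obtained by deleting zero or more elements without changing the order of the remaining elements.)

A longest common strictly increasing subsequence is 7, 11, 14 (length 3); it appears in order in both A and B, and no longer such subsequence exists.

3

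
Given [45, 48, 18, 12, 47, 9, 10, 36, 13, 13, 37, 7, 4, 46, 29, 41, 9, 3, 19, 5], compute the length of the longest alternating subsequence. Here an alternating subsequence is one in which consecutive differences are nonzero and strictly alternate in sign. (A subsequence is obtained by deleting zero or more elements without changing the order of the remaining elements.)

Track the best alternating length ending on an up-step vs a down-step at each position: up/down = 1/1, 2/1, 1/3, 1/3, 4/3, 1/5, 6/5, 6/5, 6/7, 6/7, 8/5, 1/9, 1/9, 10/5, 10/11, 12/11, 10/13, 1/13, 14/13, 14/15.
The maximum over both is 15; one such subsequence is 45, 48, 18, 47, 9, 36, 13, 37, 7, 46, 29, 41, 9, 19, 5.

15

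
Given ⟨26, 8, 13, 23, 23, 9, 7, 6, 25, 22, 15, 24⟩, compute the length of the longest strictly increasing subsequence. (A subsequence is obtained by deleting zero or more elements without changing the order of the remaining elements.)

4

One longest increasing subsequence is 8, 13, 23, 25 (positions 2,3,4,9), of length 4; no longer one exists.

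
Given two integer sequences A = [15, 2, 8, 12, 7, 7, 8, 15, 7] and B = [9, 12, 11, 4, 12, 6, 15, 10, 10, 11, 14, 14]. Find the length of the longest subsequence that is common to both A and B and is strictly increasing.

2

A longest common strictly increasing subsequence is 12, 15 (length 2); it appears in order in both A and B, and no longer such subsequence exists.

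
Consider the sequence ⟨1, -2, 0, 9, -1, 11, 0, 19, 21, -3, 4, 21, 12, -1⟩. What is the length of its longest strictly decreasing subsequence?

Let dp[i] be the longest decreasing subsequence ending at position i. Then dp = [1, 2, 2, 1, 3, 1, 2, 1, 1, 4, 2, 1, 2, 3].
The maximum is 4; one witness is 1, 0, -1, -3 at positions 1,3,5,10.

4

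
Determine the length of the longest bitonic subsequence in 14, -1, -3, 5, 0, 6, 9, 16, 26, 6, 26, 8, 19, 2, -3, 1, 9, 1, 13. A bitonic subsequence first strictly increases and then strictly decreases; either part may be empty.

9

One longest bitonic subsequence is -1, 5, 6, 9, 16, 26, 19, 9, 1 (positions 2,4,6,7,8,9,13,17,18): it rises to 26 then falls. Length 9 is optimal.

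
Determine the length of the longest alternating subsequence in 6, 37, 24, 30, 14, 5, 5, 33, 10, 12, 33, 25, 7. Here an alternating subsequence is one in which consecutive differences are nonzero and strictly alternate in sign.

9

Track the best alternating length ending on an up-step vs a down-step at each position: up/down = 1/1, 2/1, 2/3, 4/3, 2/5, 1/5, 1/5, 6/3, 6/7, 8/7, 8/3, 8/9, 6/9.
The maximum over both is 9; one such subsequence is 6, 37, 24, 30, 14, 33, 10, 33, 25.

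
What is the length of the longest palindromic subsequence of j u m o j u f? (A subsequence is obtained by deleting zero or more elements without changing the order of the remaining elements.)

3

Using dp[i][j] = 2 + dp[i+1][j−1] if the ends match, else max(dp[i+1][j], dp[i][j−1]):
dp[1][7] = 3. A witness is uju at positions 2,5,6.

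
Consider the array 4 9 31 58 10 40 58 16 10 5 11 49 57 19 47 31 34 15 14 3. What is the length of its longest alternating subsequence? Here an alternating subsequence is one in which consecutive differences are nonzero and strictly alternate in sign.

11

Track the best alternating length ending on an up-step vs a down-step at each position: up/down = 1/1, 2/1, 2/1, 2/1, 2/3, 4/3, 4/1, 4/5, 2/5, 2/5, 6/5, 6/5, 6/5, 6/7, 8/7, 8/9, 10/9, 6/11, 6/11, 1/11.
The maximum over both is 11; one such subsequence is 4, 31, 10, 40, 16, 49, 19, 47, 31, 34, 15.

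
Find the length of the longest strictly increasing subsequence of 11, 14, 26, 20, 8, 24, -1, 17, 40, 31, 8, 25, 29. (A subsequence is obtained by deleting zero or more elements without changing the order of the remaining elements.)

6

Scanning left to right, the best length ending at each element is: 11→1, 14→2, 26→3, 20→3, 8→1, 24→4, -1→1, 17→3, 40→5, 31→5, 8→2, 25→5, 29→6.
So the longest increasing subsequence has length 6, e.g. 11, 14, 20, 24, 25, 29.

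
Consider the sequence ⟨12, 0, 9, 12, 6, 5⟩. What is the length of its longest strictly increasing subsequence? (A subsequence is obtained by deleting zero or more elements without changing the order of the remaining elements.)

One longest increasing subsequence is 0, 9, 12 (positions 2,3,4), of length 3; no longer one exists.

3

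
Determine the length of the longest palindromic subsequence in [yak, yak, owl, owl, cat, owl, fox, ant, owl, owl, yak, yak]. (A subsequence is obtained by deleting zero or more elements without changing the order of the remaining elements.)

Using dp[i][j] = 2 + dp[i+1][j−1] if the ends match, else max(dp[i+1][j], dp[i][j−1]):
dp[1][12] = 9. A witness is yak yak owl owl ant owl owl yak yak at positions 1,2,3,4,8,9,10,11,12.

9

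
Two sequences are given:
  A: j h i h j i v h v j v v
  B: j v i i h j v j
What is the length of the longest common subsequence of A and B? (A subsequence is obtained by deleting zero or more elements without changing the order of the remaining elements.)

A longest common subsequence is jihjvj (length 6); the LCS DP confirms no longer common subsequence exists.

6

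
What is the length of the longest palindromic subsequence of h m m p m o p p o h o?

One longest palindromic subsequence is hoppoh (positions 1,6,7,8,9,10); it reads the same forward and backward, and the interval DP gives dp[1][11] = 6.

6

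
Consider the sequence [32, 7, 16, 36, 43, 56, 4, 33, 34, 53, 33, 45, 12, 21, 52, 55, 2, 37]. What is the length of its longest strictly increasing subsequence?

One longest increasing subsequence is 7, 16, 36, 43, 45, 52, 55 (positions 2,3,4,5,12,15,16), of length 7; no longer one exists.

7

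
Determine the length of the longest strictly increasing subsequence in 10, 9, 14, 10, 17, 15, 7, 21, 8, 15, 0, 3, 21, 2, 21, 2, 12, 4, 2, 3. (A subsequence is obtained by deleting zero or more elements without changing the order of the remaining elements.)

One longest increasing subsequence is 10, 14, 17, 21 (positions 1,3,5,8), of length 4; no longer one exists.

4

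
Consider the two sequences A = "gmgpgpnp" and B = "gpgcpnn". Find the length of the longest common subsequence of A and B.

A longest common subsequence is gpgpn (length 5); the LCS DP confirms no longer common subsequence exists.

5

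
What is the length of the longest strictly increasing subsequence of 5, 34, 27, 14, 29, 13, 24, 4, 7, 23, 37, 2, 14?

4

Scanning left to right, the best length ending at each element is: 5→1, 34→2, 27→2, 14→2, 29→3, 13→2, 24→3, 4→1, 7→2, 23→3, 37→4, 2→1, 14→3.
So the longest increasing subsequence has length 4, e.g. 5, 27, 29, 37.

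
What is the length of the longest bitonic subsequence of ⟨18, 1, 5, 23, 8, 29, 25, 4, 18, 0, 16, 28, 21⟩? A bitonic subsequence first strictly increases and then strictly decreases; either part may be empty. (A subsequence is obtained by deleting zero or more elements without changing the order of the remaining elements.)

One longest bitonic subsequence is 1, 5, 23, 29, 25, 18, 16 (positions 2,3,4,6,7,9,11): it rises to 29 then falls. Length 7 is optimal.

7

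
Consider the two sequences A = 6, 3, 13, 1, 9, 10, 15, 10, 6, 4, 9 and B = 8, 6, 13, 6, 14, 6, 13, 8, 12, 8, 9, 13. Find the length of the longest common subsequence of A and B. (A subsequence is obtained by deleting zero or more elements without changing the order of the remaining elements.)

Backtracking the LCS table gives one alignment: 6 (A1,B2) → 13 (A3,B3) → 6 (A9,B6) → 9 (A11,B11).
So the longest common subsequence has length 4.

4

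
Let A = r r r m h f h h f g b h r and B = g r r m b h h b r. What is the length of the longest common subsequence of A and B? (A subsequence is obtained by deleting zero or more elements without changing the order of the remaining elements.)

7

Backtracking the LCS table gives one alignment: r (A2,B2) → r (A3,B3) → m (A4,B4) → h (A7,B6) → h (A8,B7) → b (A11,B8) → r (A13,B9).
So the longest common subsequence has length 7.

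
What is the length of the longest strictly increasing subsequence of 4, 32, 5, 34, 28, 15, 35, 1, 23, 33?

Let dp[i] be the longest increasing subsequence ending at position i. Then dp = [1, 2, 2, 3, 3, 3, 4, 1, 4, 5].
The maximum is 5; one witness is 4, 5, 15, 23, 33 at positions 1,3,6,9,10.

5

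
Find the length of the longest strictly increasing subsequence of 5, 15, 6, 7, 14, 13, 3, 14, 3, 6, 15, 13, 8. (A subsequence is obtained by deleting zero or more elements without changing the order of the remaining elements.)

Let dp[i] be the longest increasing subsequence ending at position i. Then dp = [1, 2, 2, 3, 4, 4, 1, 5, 1, 2, 6, 4, 4].
The maximum is 6; one witness is 5, 6, 7, 13, 14, 15 at positions 1,3,4,6,8,11.

6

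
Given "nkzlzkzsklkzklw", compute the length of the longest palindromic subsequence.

Using dp[i][j] = 2 + dp[i+1][j−1] if the ends match, else max(dp[i+1][j], dp[i][j−1]):
dp[1][15] = 9. A witness is lkzklkzkl at positions 4,6,7,9,10,11,12,13,14.

9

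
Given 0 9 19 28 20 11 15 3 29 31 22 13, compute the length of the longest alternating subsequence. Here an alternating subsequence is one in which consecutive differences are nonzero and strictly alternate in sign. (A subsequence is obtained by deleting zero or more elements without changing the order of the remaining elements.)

7

A longest alternating subsequence is 0, 19, 11, 15, 3, 29, 22 (positions 1,3,6,7,8,9,11); its 6 consecutive differences strictly alternate in sign, and length 7 is optimal.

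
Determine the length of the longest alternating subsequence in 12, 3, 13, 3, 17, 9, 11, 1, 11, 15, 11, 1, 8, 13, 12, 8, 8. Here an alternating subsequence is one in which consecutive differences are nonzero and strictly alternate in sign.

12

Track the best alternating length ending on an up-step vs a down-step at each position: up/down = 1/1, 1/2, 3/1, 1/4, 5/1, 5/6, 7/6, 1/8, 9/6, 9/6, 9/10, 1/10, 11/10, 11/10, 11/12, 11/12, 11/12.
The maximum over both is 12; one such subsequence is 12, 3, 13, 3, 17, 9, 11, 1, 15, 11, 13, 12.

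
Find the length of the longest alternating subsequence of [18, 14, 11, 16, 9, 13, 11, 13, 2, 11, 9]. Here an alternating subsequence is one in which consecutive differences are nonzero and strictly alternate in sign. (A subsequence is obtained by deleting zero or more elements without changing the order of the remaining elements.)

10

Track the best alternating length ending on an up-step vs a down-step at each position: up/down = 1/1, 1/2, 1/2, 3/2, 1/4, 5/4, 5/6, 7/4, 1/8, 9/8, 9/10.
The maximum over both is 10; one such subsequence is 18, 14, 16, 9, 13, 11, 13, 2, 11, 9.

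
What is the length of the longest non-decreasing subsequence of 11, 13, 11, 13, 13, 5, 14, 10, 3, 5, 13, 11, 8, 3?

Scanning left to right, the best length ending at each element is: 11→1, 13→2, 11→2, 13→3, 13→4, 5→1, 14→5, 10→2, 3→1, 5→2, 13→5, 11→3, 8→3, 3→2.
So the longest non-decreasing subsequence has length 5, e.g. 11, 13, 13, 13, 14.

5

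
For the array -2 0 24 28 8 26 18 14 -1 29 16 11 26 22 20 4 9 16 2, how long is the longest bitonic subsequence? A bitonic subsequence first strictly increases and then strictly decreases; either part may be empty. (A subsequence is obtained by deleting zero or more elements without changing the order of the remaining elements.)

10

One longest bitonic subsequence is -2, 0, 24, 28, 26, 18, 16, 11, 9, 2 (positions 1,2,3,4,6,7,11,12,17,19): it rises to 28 then falls. Length 10 is optimal.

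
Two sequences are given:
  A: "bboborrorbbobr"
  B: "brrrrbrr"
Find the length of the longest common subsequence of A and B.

Backtracking the LCS table gives one alignment: b (A1,B1) → r (A6,B3) → r (A7,B4) → r (A9,B5) → b (A10,B6) → r (A14,B8).
So the longest common subsequence has length 6.

6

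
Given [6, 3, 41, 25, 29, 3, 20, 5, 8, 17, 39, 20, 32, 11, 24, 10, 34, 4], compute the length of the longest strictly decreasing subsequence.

Let dp[i] be the longest decreasing subsequence ending at position i. Then dp = [1, 2, 1, 2, 2, 3, 3, 4, 4, 4, 2, 3, 3, 5, 4, 6, 3, 7].
The maximum is 7; one witness is 41, 25, 20, 17, 11, 10, 4 at positions 3,4,7,10,14,16,18.

7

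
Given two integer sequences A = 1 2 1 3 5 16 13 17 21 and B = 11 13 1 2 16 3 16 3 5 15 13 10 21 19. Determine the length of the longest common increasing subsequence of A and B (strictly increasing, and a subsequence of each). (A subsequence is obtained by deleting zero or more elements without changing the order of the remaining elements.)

A longest common strictly increasing subsequence is 1, 2, 3, 5, 13, 21 (length 6); it appears in order in both A and B, and no longer such subsequence exists.

6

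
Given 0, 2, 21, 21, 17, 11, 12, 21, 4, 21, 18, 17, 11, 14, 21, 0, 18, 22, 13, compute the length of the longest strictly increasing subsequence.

7

Let dp[i] be the longest increasing subsequence ending at position i. Then dp = [1, 2, 3, 3, 3, 3, 4, 5, 3, 5, 5, 5, 4, 5, 6, 1, 6, 7, 5].
The maximum is 7; one witness is 0, 2, 11, 12, 18, 21, 22 at positions 1,2,6,7,11,15,18.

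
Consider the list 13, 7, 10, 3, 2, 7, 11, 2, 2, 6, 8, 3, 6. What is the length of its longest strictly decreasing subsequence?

Let dp[i] be the longest decreasing subsequence ending at position i. Then dp = [1, 2, 2, 3, 4, 3, 2, 4, 4, 4, 3, 5, 4].
The maximum is 5; one witness is 13, 10, 7, 6, 3 at positions 1,3,6,10,12.

5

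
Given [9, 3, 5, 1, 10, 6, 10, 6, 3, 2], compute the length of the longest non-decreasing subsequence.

Let dp[i] be the longest non-decreasing subsequence ending at position i. Then dp = [1, 1, 2, 1, 3, 3, 4, 4, 2, 2].
The maximum is 4; one witness is 3, 5, 10, 10 at positions 2,3,5,7.

4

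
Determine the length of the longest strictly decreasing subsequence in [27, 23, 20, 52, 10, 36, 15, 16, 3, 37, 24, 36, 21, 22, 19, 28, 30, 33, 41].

Scanning left to right, the best length ending at each element is: 27→1, 23→2, 20→3, 52→1, 10→4, 36→2, 15→4, 16→4, 3→5, 37→2, 24→3, 36→3, 21→4, 22→4, 19→5, 28→4, 30→4, 33→4, 41→2.
So the longest decreasing subsequence has length 5, e.g. 27, 23, 20, 10, 3.

5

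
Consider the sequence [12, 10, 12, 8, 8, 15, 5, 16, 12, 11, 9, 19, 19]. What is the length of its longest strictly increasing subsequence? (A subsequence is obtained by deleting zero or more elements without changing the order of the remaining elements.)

5

Let dp[i] be the longest increasing subsequence ending at position i. Then dp = [1, 1, 2, 1, 1, 3, 1, 4, 2, 2, 2, 5, 5].
The maximum is 5; one witness is 10, 12, 15, 16, 19 at positions 2,3,6,8,12.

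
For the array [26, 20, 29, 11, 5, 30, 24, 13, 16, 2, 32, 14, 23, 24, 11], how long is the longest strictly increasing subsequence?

5

Let dp[i] be the longest increasing subsequence ending at position i. Then dp = [1, 1, 2, 1, 1, 3, 2, 2, 3, 1, 4, 3, 4, 5, 2].
The maximum is 5; one witness is 11, 13, 16, 23, 24 at positions 4,8,9,13,14.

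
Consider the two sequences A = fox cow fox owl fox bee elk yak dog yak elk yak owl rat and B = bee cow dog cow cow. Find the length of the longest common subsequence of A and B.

A longest common subsequence is cow, dog (length 2); the LCS DP confirms no longer common subsequence exists.

2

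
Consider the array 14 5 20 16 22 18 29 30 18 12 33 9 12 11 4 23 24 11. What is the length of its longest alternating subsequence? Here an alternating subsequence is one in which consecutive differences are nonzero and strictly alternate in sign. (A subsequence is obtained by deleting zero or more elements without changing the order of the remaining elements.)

14

Track the best alternating length ending on an up-step vs a down-step at each position: up/down = 1/1, 1/2, 3/1, 3/4, 5/1, 5/6, 7/1, 7/1, 5/8, 3/8, 9/1, 3/10, 11/10, 11/12, 1/12, 13/10, 13/10, 13/14.
The maximum over both is 14; one such subsequence is 14, 5, 20, 16, 22, 18, 29, 18, 33, 9, 12, 11, 23, 11.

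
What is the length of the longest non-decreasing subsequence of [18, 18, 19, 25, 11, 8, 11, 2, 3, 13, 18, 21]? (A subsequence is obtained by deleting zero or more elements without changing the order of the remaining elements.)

Let dp[i] be the longest non-decreasing subsequence ending at position i. Then dp = [1, 2, 3, 4, 1, 1, 2, 1, 2, 3, 4, 5].
The maximum is 5; one witness is 11, 11, 13, 18, 21 at positions 5,7,10,11,12.

5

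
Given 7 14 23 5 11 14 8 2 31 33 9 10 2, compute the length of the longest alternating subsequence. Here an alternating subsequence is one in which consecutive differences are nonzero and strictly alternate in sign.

9

Track the best alternating length ending on an up-step vs a down-step at each position: up/down = 1/1, 2/1, 2/1, 1/3, 4/3, 4/3, 4/5, 1/5, 6/1, 6/1, 6/7, 8/7, 1/9.
The maximum over both is 9; one such subsequence is 7, 14, 5, 11, 8, 31, 9, 10, 2.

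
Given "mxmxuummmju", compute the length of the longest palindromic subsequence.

One longest palindromic subsequence is mmuumm (positions 1,3,5,6,8,9); it reads the same forward and backward, and the interval DP gives dp[1][11] = 6.

6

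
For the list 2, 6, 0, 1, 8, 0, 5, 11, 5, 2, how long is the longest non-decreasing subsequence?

4

Let dp[i] be the longest non-decreasing subsequence ending at position i. Then dp = [1, 2, 1, 2, 3, 2, 3, 4, 4, 3].
The maximum is 4; one witness is 2, 6, 8, 11 at positions 1,2,5,8.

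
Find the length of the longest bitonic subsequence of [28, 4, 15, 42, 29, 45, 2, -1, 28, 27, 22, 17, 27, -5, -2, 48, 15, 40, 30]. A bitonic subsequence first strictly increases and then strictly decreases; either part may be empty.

Let inc[i] be the LIS ending at i and dec[i] the longest strictly decreasing subsequence starting at i. inc = [1, 1, 2, 3, 3, 4, 1, 1, 3, 3, 3, 3, 4, 1, 2, 5, 3, 5, 5], dec = [5, 4, 4, 7, 6, 6, 3, 2, 5, 4, 3, 2, 2, 1, 1, 3, 1, 2, 1].
max_i inc[i]+dec[i]−1 = 9, with one witness 4, 15, 42, 29, 28, 27, 22, 17, 15.

9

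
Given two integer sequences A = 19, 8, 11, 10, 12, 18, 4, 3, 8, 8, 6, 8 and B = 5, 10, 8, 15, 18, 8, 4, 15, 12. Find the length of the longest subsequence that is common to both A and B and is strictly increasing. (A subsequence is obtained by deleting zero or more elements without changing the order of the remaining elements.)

For each value that appears in both, track the longest common increasing run ending there.
The best achievable length is 2; one witness is 10, 18 (A-positions 4,6, B-positions 2,5).

2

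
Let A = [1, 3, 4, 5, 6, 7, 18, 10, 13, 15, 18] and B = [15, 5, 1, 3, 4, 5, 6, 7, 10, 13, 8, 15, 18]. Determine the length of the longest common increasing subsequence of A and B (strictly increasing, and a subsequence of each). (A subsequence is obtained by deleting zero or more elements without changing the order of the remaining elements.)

A longest common strictly increasing subsequence is 1, 3, 4, 5, 6, 7, 10, 13, 15, 18 (length 10); it appears in order in both A and B, and no longer such subsequence exists.

10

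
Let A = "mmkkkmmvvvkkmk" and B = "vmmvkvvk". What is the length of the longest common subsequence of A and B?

6

A longest common subsequence is mmkvvk (length 6); the LCS DP confirms no longer common subsequence exists.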